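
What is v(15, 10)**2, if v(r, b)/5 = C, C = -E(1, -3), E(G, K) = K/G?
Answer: 225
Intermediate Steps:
C = 3 (C = -(-3)/1 = -(-3) = -1*(-3) = 3)
v(r, b) = 15 (v(r, b) = 5*3 = 15)
v(15, 10)**2 = 15**2 = 225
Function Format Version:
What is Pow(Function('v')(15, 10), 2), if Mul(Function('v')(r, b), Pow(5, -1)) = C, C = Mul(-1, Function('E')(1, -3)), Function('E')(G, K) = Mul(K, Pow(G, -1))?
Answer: 225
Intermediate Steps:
C = 3 (C = Mul(-1, Mul(-3, Pow(1, -1))) = Mul(-1, Mul(-3, 1)) = Mul(-1, -3) = 3)
Function('v')(r, b) = 15 (Function('v')(r, b) = Mul(5, 3) = 15)
Pow(Function('v')(15, 10), 2) = Pow(15, 2) = 225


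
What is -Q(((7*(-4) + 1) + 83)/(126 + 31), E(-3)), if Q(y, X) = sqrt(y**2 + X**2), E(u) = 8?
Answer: -8*sqrt(24698)/157 ≈ -8.0079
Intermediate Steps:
Q(y, X) = sqrt(X**2 + y**2)
-Q(((7*(-4) + 1) + 83)/(126 + 31), E(-3)) = -sqrt(8**2 + (((7*(-4) + 1) + 83)/(126 + 31))**2) = -sqrt(64 + (((-28 + 1) + 83)/157)**2) = -sqrt(64 + ((-27 + 83)*(1/157))**2) = -sqrt(64 + (56*(1/157))**2) = -sqrt(64 + (56/157)**2) = -sqrt(64 + 3136/24649) = -sqrt(1580672/24649) = -8*sqrt(24698)/157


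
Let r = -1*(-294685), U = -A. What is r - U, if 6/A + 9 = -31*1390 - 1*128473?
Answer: 25279847407/85786 ≈ 2.9469e+5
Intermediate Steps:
A = -3/85786 (A = 6/(-9 + (-31*1390 - 1*128473)) = 6/(-9 + (-43090 - 128473)) = 6/(-9 - 171563) = 6/(-171572) = 6*(-1/171572) = -3/85786 ≈ -3.4971e-5)
U = 3/85786 (U = -1*(-3/85786) = 3/85786 ≈ 3.4971e-5)
r = 294685
r - U = 294685 - 1*3/85786 = 294685 - 3/85786 = 25279847407/85786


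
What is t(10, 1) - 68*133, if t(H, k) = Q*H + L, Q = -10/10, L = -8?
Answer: -9062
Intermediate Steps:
Q = -1 (Q = -10*1/10 = -1)
t(H, k) = -8 - H (t(H, k) = -H - 8 = -8 - H)
t(10, 1) - 68*133 = (-8 - 1*10) - 68*133 = (-8 - 10) - 9044 = -18 - 9044 = -9062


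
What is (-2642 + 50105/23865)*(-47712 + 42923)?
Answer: 60342573305/4773 ≈ 1.2642e+7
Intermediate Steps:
(-2642 + 50105/23865)*(-47712 + 42923) = (-2642 + 50105*(1/23865))*(-4789) = (-2642 + 10021/4773)*(-4789) = -12600245/4773*(-4789) = 60342573305/4773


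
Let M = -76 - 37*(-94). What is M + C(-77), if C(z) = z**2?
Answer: 9331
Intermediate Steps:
M = 3402 (M = -76 + 3478 = 3402)
M + C(-77) = 3402 + (-77)**2 = 3402 + 5929 = 9331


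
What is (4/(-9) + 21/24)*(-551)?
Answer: -17081/72 ≈ -237.24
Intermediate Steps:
(4/(-9) + 21/24)*(-551) = (4*(-1/9) + 21*(1/24))*(-551) = (-4/9 + 7/8)*(-551) = (31/72)*(-551) = -17081/72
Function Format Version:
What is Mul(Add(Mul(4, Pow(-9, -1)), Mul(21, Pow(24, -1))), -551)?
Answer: Rational(-17081, 72) ≈ -237.24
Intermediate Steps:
Mul(Add(Mul(4, Pow(-9, -1)), Mul(21, Pow(24, -1))), -551) = Mul(Add(Mul(4, Rational(-1, 9)), Mul(21, Rational(1, 24))), -551) = Mul(Add(Rational(-4, 9), Rational(7, 8)), -551) = Mul(Rational(31, 72), -551) = Rational(-17081, 72)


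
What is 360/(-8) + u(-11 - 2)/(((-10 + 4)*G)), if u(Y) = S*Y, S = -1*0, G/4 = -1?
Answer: -45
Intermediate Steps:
G = -4 (G = 4*(-1) = -4)
S = 0
u(Y) = 0 (u(Y) = 0*Y = 0)
360/(-8) + u(-11 - 2)/(((-10 + 4)*G)) = 360/(-8) + 0/(((-10 + 4)*(-4))) = 360*(-⅛) + 0/((-6*(-4))) = -45 + 0/24 = -45 + 0*(1/24) = -45 + 0 = -45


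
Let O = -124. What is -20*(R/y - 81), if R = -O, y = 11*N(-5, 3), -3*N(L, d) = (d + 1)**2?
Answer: 18285/11 ≈ 1662.3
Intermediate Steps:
N(L, d) = -(1 + d)**2/3 (N(L, d) = -(d + 1)**2/3 = -(1 + d)**2/3)
y = -176/3 (y = 11*(-(1 + 3)**2/3) = 11*(-1/3*4**2) = 11*(-1/3*16) = 11*(-16/3) = -176/3 ≈ -58.667)
R = 124 (R = -1*(-124) = 124)
-20*(R/y - 81) = -20*(124/(-176/3) - 81) = -20*(124*(-3/176) - 81) = -20*(-93/44 - 81) = -20*(-3657/44) = 18285/11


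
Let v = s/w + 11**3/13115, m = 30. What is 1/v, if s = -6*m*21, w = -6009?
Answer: 26269345/19190893 ≈ 1.3688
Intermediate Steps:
s = -3780 (s = -6*30*21 = -180*21 = -3780)
v = 19190893/26269345 (v = -3780/(-6009) + 11**3/13115 = -3780*(-1/6009) + 1331*(1/13115) = 1260/2003 + 1331/13115 = 19190893/26269345 ≈ 0.73054)
1/v = 1/(19190893/26269345) = 26269345/19190893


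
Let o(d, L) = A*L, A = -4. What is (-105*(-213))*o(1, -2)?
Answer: 178920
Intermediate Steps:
o(d, L) = -4*L
(-105*(-213))*o(1, -2) = (-105*(-213))*(-4*(-2)) = 22365*8 = 178920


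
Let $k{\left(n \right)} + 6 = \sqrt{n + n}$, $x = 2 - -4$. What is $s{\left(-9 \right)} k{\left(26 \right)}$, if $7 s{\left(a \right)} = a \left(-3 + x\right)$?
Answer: $\frac{162}{7} - \frac{54 \sqrt{13}}{7} \approx -4.6714$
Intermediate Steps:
$x = 6$ ($x = 2 + 4 = 6$)
$k{\left(n \right)} = -6 + \sqrt{2} \sqrt{n}$ ($k{\left(n \right)} = -6 + \sqrt{n + n} = -6 + \sqrt{2 n} = -6 + \sqrt{2} \sqrt{n}$)
$s{\left(a \right)} = \frac{3 a}{7}$ ($s{\left(a \right)} = \frac{a \left(-3 + 6\right)}{7} = \frac{a 3}{7} = \frac{3 a}{7}$)
$s{\left(-9 \right)} k{\left(26 \right)} = \frac{3}{7} \left(-9\right) \left(-6 + \sqrt{2} \sqrt{26}\right) = - \frac{27 \left(-6 + 2 \sqrt{13}\right)}{7} = \frac{162}{7} - \frac{54 \sqrt{13}}{7}$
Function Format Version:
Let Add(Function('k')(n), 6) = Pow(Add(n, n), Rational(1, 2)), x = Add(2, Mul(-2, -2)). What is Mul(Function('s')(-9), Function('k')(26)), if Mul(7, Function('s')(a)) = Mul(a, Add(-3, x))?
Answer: Add(Rational(162, 7), Mul(Rational(-54, 7), Pow(13, Rational(1, 2)))) ≈ -4.6714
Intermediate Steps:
x = 6 (x = Add(2, 4) = 6)
Function('k')(n) = Add(-6, Mul(Pow(2, Rational(1, 2)), Pow(n, Rational(1, 2)))) (Function('k')(n) = Add(-6, Pow(Add(n, n), Rational(1, 2))) = Add(-6, Pow(Mul(2, n), Rational(1, 2))) = Add(-6, Mul(Pow(2, Rational(1, 2)), Pow(n, Rational(1, 2)))))
Function('s')(a) = Mul(Rational(3, 7), a) (Function('s')(a) = Mul(Rational(1, 7), Mul(a, Add(-3, 6))) = Mul(Rational(1, 7), Mul(a, 3)) = Mul(Rational(1, 7), Mul(3, a)) = Mul(Rational(3, 7), a))
Mul(Function('s')(-9), Function('k')(26)) = Mul(Mul(Rational(3, 7), -9), Add(-6, Mul(Pow(2, Rational(1, 2)), Pow(26, Rational(1, 2))))) = Mul(Rational(-27, 7), Add(-6, Mul(2, Pow(13, Rational(1, 2))))) = Add(Rational(162, 7), Mul(Rational(-54, 7), Pow(13, Rational(1, 2))))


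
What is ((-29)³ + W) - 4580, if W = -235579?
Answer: -264548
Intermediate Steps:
((-29)³ + W) - 4580 = ((-29)³ - 235579) - 4580 = (-24389 - 235579) - 4580 = -259968 - 4580 = -264548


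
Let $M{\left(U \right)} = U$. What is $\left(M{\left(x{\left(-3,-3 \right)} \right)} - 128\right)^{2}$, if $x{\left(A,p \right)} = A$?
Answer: $17161$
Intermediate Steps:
$\left(M{\left(x{\left(-3,-3 \right)} \right)} - 128\right)^{2} = \left(-3 - 128\right)^{2} = \left(-131\right)^{2} = 17161$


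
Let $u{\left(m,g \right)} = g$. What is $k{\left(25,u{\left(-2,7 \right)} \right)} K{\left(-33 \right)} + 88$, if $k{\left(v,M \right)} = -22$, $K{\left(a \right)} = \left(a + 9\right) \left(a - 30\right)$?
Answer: $-33176$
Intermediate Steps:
$K{\left(a \right)} = \left(-30 + a\right) \left(9 + a\right)$ ($K{\left(a \right)} = \left(9 + a\right) \left(-30 + a\right) = \left(-30 + a\right) \left(9 + a\right)$)
$k{\left(25,u{\left(-2,7 \right)} \right)} K{\left(-33 \right)} + 88 = - 22 \left(-270 + \left(-33\right)^{2} - -693\right) + 88 = - 22 \left(-270 + 1089 + 693\right) + 88 = \left(-22\right) 1512 + 88 = -33264 + 88 = -33176$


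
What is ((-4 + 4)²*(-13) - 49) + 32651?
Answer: 32602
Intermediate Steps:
((-4 + 4)²*(-13) - 49) + 32651 = (0²*(-13) - 49) + 32651 = (0*(-13) - 49) + 32651 = (0 - 49) + 32651 = -49 + 32651 = 32602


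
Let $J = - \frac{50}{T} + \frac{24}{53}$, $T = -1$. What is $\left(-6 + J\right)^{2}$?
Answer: $\frac{5550736}{2809} \approx 1976.1$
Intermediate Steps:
$J = \frac{2674}{53}$ ($J = - \frac{50}{-1} + \frac{24}{53} = \left(-50\right) \left(-1\right) + 24 \cdot \frac{1}{53} = 50 + \frac{24}{53} = \frac{2674}{53} \approx 50.453$)
$\left(-6 + J\right)^{2} = \left(-6 + \frac{2674}{53}\right)^{2} = \left(\frac{2356}{53}\right)^{2} = \frac{5550736}{2809}$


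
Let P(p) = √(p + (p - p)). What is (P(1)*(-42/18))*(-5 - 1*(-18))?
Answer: -91/3 ≈ -30.333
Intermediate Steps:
P(p) = √p (P(p) = √(p + 0) = √p)
(P(1)*(-42/18))*(-5 - 1*(-18)) = (√1*(-42/18))*(-5 - 1*(-18)) = (1*(-42*1/18))*(-5 + 18) = (1*(-7/3))*13 = -7/3*13 = -91/3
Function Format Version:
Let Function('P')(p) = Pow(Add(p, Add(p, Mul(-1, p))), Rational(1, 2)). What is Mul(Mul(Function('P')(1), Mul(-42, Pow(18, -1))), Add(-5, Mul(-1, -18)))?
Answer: Rational(-91, 3) ≈ -30.333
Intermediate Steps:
Function('P')(p) = Pow(p, Rational(1, 2)) (Function('P')(p) = Pow(Add(p, 0), Rational(1, 2)) = Pow(p, Rational(1, 2)))
Mul(Mul(Function('P')(1), Mul(-42, Pow(18, -1))), Add(-5, Mul(-1, -18))) = Mul(Mul(Pow(1, Rational(1, 2)), Mul(-42, Pow(18, -1))), Add(-5, Mul(-1, -18))) = Mul(Mul(1, Mul(-42, Rational(1, 18))), Add(-5, 18)) = Mul(Mul(1, Rational(-7, 3)), 13) = Mul(Rational(-7, 3), 13) = Rational(-91, 3)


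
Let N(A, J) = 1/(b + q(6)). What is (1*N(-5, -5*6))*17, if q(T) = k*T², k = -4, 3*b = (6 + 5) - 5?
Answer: -17/142 ≈ -0.11972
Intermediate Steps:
b = 2 (b = ((6 + 5) - 5)/3 = (11 - 5)/3 = (⅓)*6 = 2)
q(T) = -4*T²
N(A, J) = -1/142 (N(A, J) = 1/(2 - 4*6²) = 1/(2 - 4*36) = 1/(2 - 144) = 1/(-142) = -1/142)
(1*N(-5, -5*6))*17 = (1*(-1/142))*17 = -1/142*17 = -17/142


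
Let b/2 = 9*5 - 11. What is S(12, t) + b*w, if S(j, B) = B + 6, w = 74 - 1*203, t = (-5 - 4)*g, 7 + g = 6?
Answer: -8757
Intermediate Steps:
g = -1 (g = -7 + 6 = -1)
t = 9 (t = (-5 - 4)*(-1) = -9*(-1) = 9)
b = 68 (b = 2*(9*5 - 11) = 2*(45 - 11) = 2*34 = 68)
w = -129 (w = 74 - 203 = -129)
S(j, B) = 6 + B
S(12, t) + b*w = (6 + 9) + 68*(-129) = 15 - 8772 = -8757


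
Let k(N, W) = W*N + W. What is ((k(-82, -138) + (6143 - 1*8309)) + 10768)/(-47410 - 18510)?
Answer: -989/3296 ≈ -0.30006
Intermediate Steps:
k(N, W) = W + N*W (k(N, W) = N*W + W = W + N*W)
((k(-82, -138) + (6143 - 1*8309)) + 10768)/(-47410 - 18510) = ((-138*(1 - 82) + (6143 - 1*8309)) + 10768)/(-47410 - 18510) = ((-138*(-81) + (6143 - 8309)) + 10768)/(-65920) = ((11178 - 2166) + 10768)*(-1/65920) = (9012 + 10768)*(-1/65920) = 19780*(-1/65920) = -989/3296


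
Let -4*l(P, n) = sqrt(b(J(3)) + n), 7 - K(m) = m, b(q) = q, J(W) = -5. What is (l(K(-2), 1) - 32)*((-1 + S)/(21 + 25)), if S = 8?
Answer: -112/23 - 7*I/92 ≈ -4.8696 - 0.076087*I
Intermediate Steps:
K(m) = 7 - m
l(P, n) = -sqrt(-5 + n)/4
(l(K(-2), 1) - 32)*((-1 + S)/(21 + 25)) = (-sqrt(-5 + 1)/4 - 32)*((-1 + 8)/(21 + 25)) = (-I/2 - 32)*(7/46) = (-32 - I/2)*(7/46) = -112/23 - 7*I/92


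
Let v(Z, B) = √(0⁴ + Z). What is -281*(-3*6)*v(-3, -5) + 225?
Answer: 225 + 5058*I*√3 ≈ 225.0 + 8760.7*I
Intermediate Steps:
v(Z, B) = √Z (v(Z, B) = √(0 + Z) = √Z)
-281*(-3*6)*v(-3, -5) + 225 = -281*(-3*6)*√(-3) + 225 = -(-5058)*I*√3 + 225 = 5058*I*√3 + 225 = 225 + 5058*I*√3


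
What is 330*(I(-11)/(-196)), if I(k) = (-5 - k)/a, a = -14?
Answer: 495/686 ≈ 0.72157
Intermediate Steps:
I(k) = 5/14 + k/14 (I(k) = (-5 - k)/(-14) = (-5 - k)*(-1/14) = 5/14 + k/14)
330*(I(-11)/(-196)) = 330*((5/14 + (1/14)*(-11))/(-196)) = 330*((5/14 - 11/14)*(-1/196)) = 330*(-3/7*(-1/196)) = 330*(3/1372) = 495/686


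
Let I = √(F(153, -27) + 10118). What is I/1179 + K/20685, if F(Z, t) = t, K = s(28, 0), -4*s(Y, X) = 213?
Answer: -71/27580 + √10091/1179 ≈ 0.082628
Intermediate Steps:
s(Y, X) = -213/4 (s(Y, X) = -¼*213 = -213/4)
K = -213/4 ≈ -53.250
I = √10091 (I = √(-27 + 10118) = √10091 ≈ 100.45)
I/1179 + K/20685 = √10091/1179 - 213/4/20685 = √10091*(1/1179) - 213/4*1/20685 = √10091/1179 - 71/27580 = -71/27580 + √10091/1179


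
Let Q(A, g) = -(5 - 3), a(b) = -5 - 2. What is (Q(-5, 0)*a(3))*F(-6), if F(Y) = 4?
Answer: 56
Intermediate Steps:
a(b) = -7
Q(A, g) = -2 (Q(A, g) = -1*2 = -2)
(Q(-5, 0)*a(3))*F(-6) = -2*(-7)*4 = 14*4 = 56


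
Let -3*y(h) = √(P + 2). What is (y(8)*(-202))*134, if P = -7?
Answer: 27068*I*√5/3 ≈ 20175.0*I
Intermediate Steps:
y(h) = -I*√5/3 (y(h) = -√(-7 + 2)/3 = -I*√5/3)
(y(8)*(-202))*134 = (-I*√5/3*(-202))*134 = (202*I*√5/3)*134 = 27068*I*√5/3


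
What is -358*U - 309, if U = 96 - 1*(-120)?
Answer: -77637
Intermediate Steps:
U = 216 (U = 96 + 120 = 216)
-358*U - 309 = -358*216 - 309 = -77328 - 309 = -77637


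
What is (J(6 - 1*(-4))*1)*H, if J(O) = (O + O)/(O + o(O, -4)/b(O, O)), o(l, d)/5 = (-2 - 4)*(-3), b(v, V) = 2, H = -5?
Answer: -20/11 ≈ -1.8182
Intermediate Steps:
o(l, d) = 90 (o(l, d) = 5*((-2 - 4)*(-3)) = 5*(-6*(-3)) = 5*18 = 90)
J(O) = 2*O/(45 + O) (J(O) = (O + O)/(O + 90/2) = (2*O)/(O + 90*(½)) = (2*O)/(O + 45) = (2*O)/(45 + O) = 2*O/(45 + O))
(J(6 - 1*(-4))*1)*H = ((2*(6 - 1*(-4))/(45 + (6 - 1*(-4))))*1)*(-5) = ((2*(6 + 4)/(45 + (6 + 4)))*1)*(-5) = ((2*10/(45 + 10))*1)*(-5) = ((2*10/55)*1)*(-5) = ((2*10*(1/55))*1)*(-5) = ((4/11)*1)*(-5) = (4/11)*(-5) = -20/11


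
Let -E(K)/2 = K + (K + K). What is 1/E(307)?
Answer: -1/1842 ≈ -0.00054289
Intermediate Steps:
E(K) = -6*K (E(K) = -2*(K + (K + K)) = -2*(K + 2*K) = -6*K)
1/E(307) = 1/(-6*307) = 1/(-1842) = -1/1842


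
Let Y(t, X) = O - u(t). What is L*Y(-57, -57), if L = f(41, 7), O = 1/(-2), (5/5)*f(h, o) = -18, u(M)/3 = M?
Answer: -3069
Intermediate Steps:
u(M) = 3*M
f(h, o) = -18
O = -½ ≈ -0.50000
Y(t, X) = -½ - 3*t
L = -18
L*Y(-57, -57) = -18*(-½ - 3*(-57)) = -18*(-½ + 171) = -18*341/2 = -3069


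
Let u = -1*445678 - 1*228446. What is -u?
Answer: 674124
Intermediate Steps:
u = -674124 (u = -445678 - 228446 = -674124)
-u = -1*(-674124) = 674124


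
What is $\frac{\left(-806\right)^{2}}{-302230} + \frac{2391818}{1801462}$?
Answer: $- \frac{8604142571}{10470305005} \approx -0.82177$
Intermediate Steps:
$\frac{\left(-806\right)^{2}}{-302230} + \frac{2391818}{1801462} = 649636 \left(- \frac{1}{302230}\right) + 2391818 \cdot \frac{1}{1801462} = - \frac{324818}{151115} + \frac{91993}{69287} = - \frac{8604142571}{10470305005}$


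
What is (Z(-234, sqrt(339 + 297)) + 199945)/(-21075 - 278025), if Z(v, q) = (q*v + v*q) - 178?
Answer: -66589/99700 + 78*sqrt(159)/24925 ≈ -0.62843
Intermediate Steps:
Z(v, q) = -178 + 2*q*v (Z(v, q) = (q*v + q*v) - 178 = 2*q*v - 178 = -178 + 2*q*v)
(Z(-234, sqrt(339 + 297)) + 199945)/(-21075 - 278025) = ((-178 + 2*sqrt(339 + 297)*(-234)) + 199945)/(-21075 - 278025) = ((-178 + 2*sqrt(636)*(-234)) + 199945)/(-299100) = ((-178 + 2*(2*sqrt(159))*(-234)) + 199945)*(-1/299100) = ((-178 - 936*sqrt(159)) + 199945)*(-1/299100) = (199767 - 936*sqrt(159))*(-1/299100) = -66589/99700 + 78*sqrt(159)/24925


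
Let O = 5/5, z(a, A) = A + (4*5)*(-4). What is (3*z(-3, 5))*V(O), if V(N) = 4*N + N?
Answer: -1125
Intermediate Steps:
z(a, A) = -80 + A (z(a, A) = A + 20*(-4) = A - 80 = -80 + A)
O = 1 (O = 5*(1/5) = 1)
V(N) = 5*N
(3*z(-3, 5))*V(O) = (3*(-80 + 5))*(5*1) = (3*(-75))*5 = -225*5 = -1125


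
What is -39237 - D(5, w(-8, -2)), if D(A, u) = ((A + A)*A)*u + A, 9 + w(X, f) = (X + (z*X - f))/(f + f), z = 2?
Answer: -39067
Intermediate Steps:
w(X, f) = -9 + (-f + 3*X)/(2*f) (w(X, f) = -9 + (X + (2*X - f))/(f + f) = -9 + (X + (-f + 2*X))/((2*f)) = -9 + (-f + 3*X)*(1/(2*f)) = -9 + (-f + 3*X)/(2*f))
D(A, u) = A + 2*u*A² (D(A, u) = ((2*A)*A)*u + A = (2*A²)*u + A = 2*u*A² + A = A + 2*u*A²)
-39237 - D(5, w(-8, -2)) = -39237 - 5*(1 + 2*5*((½)*(-19*(-2) + 3*(-8))/(-2))) = -39237 - 5*(1 + 2*5*((½)*(-½)*(38 - 24))) = -39237 - 5*(1 + 2*5*((½)*(-½)*14)) = -39237 - 5*(1 + 2*5*(-7/2)) = -39237 - 5*(1 - 35) = -39237 - 5*(-34) = -39237 - 1*(-170) = -39237 + 170 = -39067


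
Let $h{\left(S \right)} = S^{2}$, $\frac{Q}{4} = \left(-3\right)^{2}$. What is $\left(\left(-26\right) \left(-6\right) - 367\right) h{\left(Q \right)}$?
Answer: $-273456$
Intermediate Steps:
$Q = 36$ ($Q = 4 \left(-3\right)^{2} = 4 \cdot 9 = 36$)
$\left(\left(-26\right) \left(-6\right) - 367\right) h{\left(Q \right)} = \left(\left(-26\right) \left(-6\right) - 367\right) 36^{2} = \left(156 - 367\right) 1296 = \left(-211\right) 1296 = -273456$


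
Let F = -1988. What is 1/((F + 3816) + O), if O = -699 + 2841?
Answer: 1/3970 ≈ 0.00025189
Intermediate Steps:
O = 2142
1/((F + 3816) + O) = 1/((-1988 + 3816) + 2142) = 1/(1828 + 2142) = 1/3970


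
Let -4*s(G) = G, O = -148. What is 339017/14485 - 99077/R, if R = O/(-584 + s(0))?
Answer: -209516486741/535945 ≈ -3.9093e+5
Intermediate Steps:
s(G) = -G/4
R = 37/146 (R = -148/(-584 - ¼*0) = -148/(-584 + 0) = -148/(-584) = -1/584*(-148) = 37/146 ≈ 0.25342)
339017/14485 - 99077/R = 339017/14485 - 99077/37/146 = 339017*(1/14485) - 99077*146/37 = 339017/14485 - 14465242/37 = -209516486741/535945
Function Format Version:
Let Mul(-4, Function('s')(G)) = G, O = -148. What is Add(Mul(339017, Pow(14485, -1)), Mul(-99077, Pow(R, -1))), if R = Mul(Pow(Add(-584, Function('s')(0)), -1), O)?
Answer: Rational(-209516486741, 535945) ≈ -3.9093e+5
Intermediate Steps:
Function('s')(G) = Mul(Rational(-1, 4), G)
R = Rational(37, 146) (R = Mul(Pow(Add(-584, Mul(Rational(-1, 4), 0)), -1), -148) = Mul(Pow(Add(-584, 0), -1), -148) = Mul(Pow(-584, -1), -148) = Mul(Rational(-1, 584), -148) = Rational(37, 146) ≈ 0.25342)
Add(Mul(339017, Pow(14485, -1)), Mul(-99077, Pow(R, -1))) = Add(Mul(339017, Pow(14485, -1)), Mul(-99077, Pow(Rational(37, 146), -1))) = Add(Mul(339017, Rational(1, 14485)), Mul(-99077, Rational(146, 37))) = Add(Rational(339017, 14485), Rational(-14465242, 37)) = Rational(-209516486741, 535945)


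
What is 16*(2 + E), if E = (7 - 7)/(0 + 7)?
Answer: 32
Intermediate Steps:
E = 0 (E = 0/7 = 0*(⅐) = 0)
16*(2 + E) = 16*(2 + 0) = 16*2 = 32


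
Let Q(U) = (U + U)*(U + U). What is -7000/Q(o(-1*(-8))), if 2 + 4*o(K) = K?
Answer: -7000/9 ≈ -777.78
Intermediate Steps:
o(K) = -½ + K/4
Q(U) = 4*U² (Q(U) = (2*U)*(2*U) = 4*U²)
-7000/Q(o(-1*(-8))) = -7000*1/(4*(-½ + (-1*(-8))/4)²) = -7000*1/(4*(-½ + (¼)*8)²) = -7000*1/(4*(-½ + 2)²) = -7000/(4*(3/2)²) = -7000/(4*(9/4)) = -7000/9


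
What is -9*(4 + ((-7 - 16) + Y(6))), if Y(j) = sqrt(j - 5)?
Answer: 162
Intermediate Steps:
Y(j) = sqrt(-5 + j)
-9*(4 + ((-7 - 16) + Y(6))) = -9*(4 + ((-7 - 16) + sqrt(-5 + 6))) = -9*(4 + (-23 + sqrt(1))) = -9*(4 + (-23 + 1)) = -9*(4 - 22) = -9*(-18) = 162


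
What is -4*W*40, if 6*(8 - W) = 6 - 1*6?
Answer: -1280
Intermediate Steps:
W = 8 (W = 8 - (6 - 1*6)/6 = 8 - (6 - 6)/6 = 8 - ⅙*0 = 8 + 0 = 8)
-4*W*40 = -4*8*40 = -32*40 = -1280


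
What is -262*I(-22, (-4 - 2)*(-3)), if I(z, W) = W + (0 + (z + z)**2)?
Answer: -511948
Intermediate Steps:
I(z, W) = W + 4*z**2 (I(z, W) = W + (0 + (2*z)**2) = W + (0 + 4*z**2) = W + 4*z**2)
-262*I(-22, (-4 - 2)*(-3)) = -262*((-4 - 2)*(-3) + 4*(-22)**2) = -262*(-6*(-3) + 4*484) = -262*(18 + 1936) = -262*1954 = -511948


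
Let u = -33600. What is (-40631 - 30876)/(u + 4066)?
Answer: 71507/29534 ≈ 2.4212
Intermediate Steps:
(-40631 - 30876)/(u + 4066) = (-40631 - 30876)/(-33600 + 4066) = -71507/(-29534) = -71507*(-1/29534) = 71507/29534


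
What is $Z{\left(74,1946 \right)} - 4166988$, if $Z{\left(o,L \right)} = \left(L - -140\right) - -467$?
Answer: $-4164435$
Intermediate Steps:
$Z{\left(o,L \right)} = 607 + L$ ($Z{\left(o,L \right)} = \left(L + 140\right) + 467 = \left(140 + L\right) + 467 = 607 + L$)
$Z{\left(74,1946 \right)} - 4166988 = \left(607 + 1946\right) - 4166988 = 2553 - 4166988 = -4164435$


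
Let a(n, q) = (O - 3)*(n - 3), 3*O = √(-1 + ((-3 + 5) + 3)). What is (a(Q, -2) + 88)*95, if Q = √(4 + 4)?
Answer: 9025 - 1330*√2/3 ≈ 8398.0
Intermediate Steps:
O = ⅔ (O = √(-1 + ((-3 + 5) + 3))/3 = √(-1 + (2 + 3))/3 = √(-1 + 5)/3 = √4/3 = (⅓)*2 = ⅔ ≈ 0.66667)
Q = 2*√2 (Q = √8 = 2*√2 ≈ 2.8284)
a(n, q) = 7 - 7*n/3 (a(n, q) = (⅔ - 3)*(n - 3) = -7*(-3 + n)/3 = 7 - 7*n/3)
(a(Q, -2) + 88)*95 = ((7 - 14*√2/3) + 88)*95 = (95 - 14*√2/3)*95 = 9025 - 1330*√2/3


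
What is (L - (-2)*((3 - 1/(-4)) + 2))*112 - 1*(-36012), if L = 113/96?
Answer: 223919/6 ≈ 37320.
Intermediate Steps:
L = 113/96 (L = 113*(1/96) = 113/96 ≈ 1.1771)
(L - (-2)*((3 - 1/(-4)) + 2))*112 - 1*(-36012) = (113/96 - (-2)*((3 - 1/(-4)) + 2))*112 - 1*(-36012) = (113/96 - (-2)*((3 - 1*(-1/4)) + 2))*112 + 36012 = (113/96 - (-2)*((3 + 1/4) + 2))*112 + 36012 = (113/96 - (-2)*(13/4 + 2))*112 + 36012 = (113/96 - (-2)*21/4)*112 + 36012 = (113/96 - 1*(-21/2))*112 + 36012 = (113/96 + 21/2)*112 + 36012 = (1121/96)*112 + 36012 = 7847/6 + 36012 = 223919/6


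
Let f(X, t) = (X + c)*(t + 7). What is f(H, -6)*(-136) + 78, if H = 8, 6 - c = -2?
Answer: -2098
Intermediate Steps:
c = 8 (c = 6 - 1*(-2) = 6 + 2 = 8)
f(X, t) = (7 + t)*(8 + X) (f(X, t) = (X + 8)*(t + 7) = (8 + X)*(7 + t) = (7 + t)*(8 + X))
f(H, -6)*(-136) + 78 = (56 + 7*8 + 8*(-6) + 8*(-6))*(-136) + 78 = (56 + 56 - 48 - 48)*(-136) + 78 = 16*(-136) + 78 = -2176 + 78 = -2098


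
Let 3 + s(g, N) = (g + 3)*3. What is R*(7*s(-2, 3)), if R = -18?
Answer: 0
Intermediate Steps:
s(g, N) = 6 + 3*g (s(g, N) = -3 + (g + 3)*3 = -3 + (3 + g)*3 = -3 + (9 + 3*g) = 6 + 3*g)
R*(7*s(-2, 3)) = -126*(6 + 3*(-2)) = -126*(6 - 6) = -126*0 = -18*0 = 0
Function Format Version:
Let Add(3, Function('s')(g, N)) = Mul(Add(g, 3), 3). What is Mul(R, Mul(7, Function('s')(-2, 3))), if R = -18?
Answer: 0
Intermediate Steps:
Function('s')(g, N) = Add(6, Mul(3, g)) (Function('s')(g, N) = Add(-3, Mul(Add(g, 3), 3)) = Add(-3, Mul(Add(3, g), 3)) = Add(-3, Add(9, Mul(3, g))) = Add(6, Mul(3, g)))
Mul(R, Mul(7, Function('s')(-2, 3))) = Mul(-18, Mul(7, Add(6, Mul(3, -2)))) = Mul(-18, Mul(7, Add(6, -6))) = Mul(-18, Mul(7, 0)) = Mul(-18, 0) = 0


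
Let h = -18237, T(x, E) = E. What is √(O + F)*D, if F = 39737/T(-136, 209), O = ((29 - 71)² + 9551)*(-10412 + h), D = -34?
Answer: -34*I*√14159774699202/209 ≈ -6.1215e+5*I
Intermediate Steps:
O = -324163435 (O = ((29 - 71)² + 9551)*(-10412 - 18237) = ((-42)² + 9551)*(-28649) = (1764 + 9551)*(-28649) = 11315*(-28649) = -324163435)
F = 39737/209 ≈ 190.13
√(O + F)*D = √(-324163435 + 39737/209)*(-34) = √(-67750118178/209)*(-34) = (I*√14159774699202/209)*(-34) = -34*I*√14159774699202/209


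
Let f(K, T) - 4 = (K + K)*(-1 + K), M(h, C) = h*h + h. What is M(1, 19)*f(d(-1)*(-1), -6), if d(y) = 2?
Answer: 32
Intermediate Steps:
M(h, C) = h + h² (M(h, C) = h² + h = h + h²)
f(K, T) = 4 + 2*K*(-1 + K) (f(K, T) = 4 + (K + K)*(-1 + K) = 4 + (2*K)*(-1 + K) = 4 + 2*K*(-1 + K))
M(1, 19)*f(d(-1)*(-1), -6) = (1*(1 + 1))*(4 - 4*(-1) + 2*(2*(-1))²) = (1*2)*(4 - 2*(-2) + 2*(-2)²) = 2*(4 + 4 + 2*4) = 2*(4 + 4 + 8) = 2*16 = 32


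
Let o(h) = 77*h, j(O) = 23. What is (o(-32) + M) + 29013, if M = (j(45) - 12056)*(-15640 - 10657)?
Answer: 316458350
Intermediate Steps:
M = 316431801 (M = (23 - 12056)*(-15640 - 10657) = -12033*(-26297) = 316431801)
(o(-32) + M) + 29013 = (77*(-32) + 316431801) + 29013 = (-2464 + 316431801) + 29013 = 316429337 + 29013 = 316458350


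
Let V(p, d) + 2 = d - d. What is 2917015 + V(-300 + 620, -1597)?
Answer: 2917013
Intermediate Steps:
V(p, d) = -2 (V(p, d) = -2 + (d - d) = -2 + 0 = -2)
2917015 + V(-300 + 620, -1597) = 2917015 - 2 = 2917013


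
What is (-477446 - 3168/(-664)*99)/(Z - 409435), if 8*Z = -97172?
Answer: 79177628/69982529 ≈ 1.1314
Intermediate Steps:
Z = -24293/2 (Z = (1/8)*(-97172) = -24293/2 ≈ -12147.)
(-477446 - 3168/(-664)*99)/(Z - 409435) = (-477446 - 3168/(-664)*99)/(-24293/2 - 409435) = (-477446 - 3168*(-1/664)*99)/(-843163/2) = (-477446 + (396/83)*99)*(-2/843163) = (-477446 + 39204/83)*(-2/843163) = -39588814/83*(-2/843163) = 79177628/69982529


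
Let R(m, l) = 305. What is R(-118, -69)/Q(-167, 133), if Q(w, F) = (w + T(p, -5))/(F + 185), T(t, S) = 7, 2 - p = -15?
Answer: -9699/16 ≈ -606.19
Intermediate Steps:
p = 17 (p = 2 - 1*(-15) = 2 + 15 = 17)
Q(w, F) = (7 + w)/(185 + F) (Q(w, F) = (w + 7)/(F + 185) = (7 + w)/(185 + F))
R(-118, -69)/Q(-167, 133) = 305/(((7 - 167)/(185 + 133))) = 305/((-160/318)) = 305/(((1/318)*(-160))) = 305/(-80/159) = 305*(-159/80) = -9699/16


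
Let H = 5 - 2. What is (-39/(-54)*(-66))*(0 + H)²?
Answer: -429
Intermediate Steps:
H = 3
(-39/(-54)*(-66))*(0 + H)² = (-39/(-54)*(-66))*(0 + 3)² = (-39*(-1/54)*(-66))*3² = ((13/18)*(-66))*9 = -143/3*9 = -429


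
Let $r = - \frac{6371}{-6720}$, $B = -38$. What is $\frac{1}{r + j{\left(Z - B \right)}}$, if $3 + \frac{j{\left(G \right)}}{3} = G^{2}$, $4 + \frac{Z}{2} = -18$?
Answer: $\frac{6720}{671651} \approx 0.010005$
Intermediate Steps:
$Z = -44$ ($Z = -8 + 2 \left(-18\right) = -8 - 36 = -44$)
$j{\left(G \right)} = -9 + 3 G^{2}$
$r = \frac{6371}{6720}$ ($r = \left(-6371\right) \left(- \frac{1}{6720}\right) = \frac{6371}{6720} \approx 0.94807$)
$\frac{1}{r + j{\left(Z - B \right)}} = \frac{1}{\frac{6371}{6720} - \left(9 - 3 \left(-44 - -38\right)^{2}\right)} = \frac{1}{\frac{6371}{6720} - \left(9 - 3 \left(-44 + 38\right)^{2}\right)} = \frac{1}{\frac{6371}{6720} - \left(9 - 3 \left(-6\right)^{2}\right)} = \frac{1}{\frac{6371}{6720} + \left(-9 + 3 \cdot 36\right)} = \frac{1}{\frac{6371}{6720} + \left(-9 + 108\right)} = \frac{1}{\frac{6371}{6720} + 99} = \frac{1}{\frac{671651}{6720}} = \frac{6720}{671651}$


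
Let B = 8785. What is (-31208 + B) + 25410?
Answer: 2987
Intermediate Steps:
(-31208 + B) + 25410 = (-31208 + 8785) + 25410 = -22423 + 25410 = 2987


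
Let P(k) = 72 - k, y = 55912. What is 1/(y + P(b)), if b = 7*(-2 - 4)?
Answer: 1/56026 ≈ 1.7849e-5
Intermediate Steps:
b = -42 (b = 7*(-6) = -42)
1/(y + P(b)) = 1/(55912 + (72 - 1*(-42))) = 1/(55912 + (72 + 42)) = 1/(55912 + 114) = 1/56026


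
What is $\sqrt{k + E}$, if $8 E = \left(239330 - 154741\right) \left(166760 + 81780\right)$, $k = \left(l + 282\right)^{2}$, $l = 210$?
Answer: $\frac{\sqrt{10512843286}}{2} \approx 51266.0$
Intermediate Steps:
$k = 242064$ ($k = \left(210 + 282\right)^{2} = 492^{2} = 242064$)
$E = \frac{5255937515}{2}$ ($E = \frac{\left(239330 - 154741\right) \left(166760 + 81780\right)}{8} = \frac{84589 \cdot 248540}{8} = \frac{1}{8} \cdot 21023750060 = \frac{5255937515}{2} \approx 2.628 \cdot 10^{9}$)
$\sqrt{k + E} = \sqrt{242064 + \frac{5255937515}{2}} = \sqrt{\frac{5256421643}{2}} = \frac{\sqrt{10512843286}}{2}$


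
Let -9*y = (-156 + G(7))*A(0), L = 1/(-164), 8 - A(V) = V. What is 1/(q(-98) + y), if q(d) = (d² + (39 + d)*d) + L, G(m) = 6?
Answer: 492/7635509 ≈ 6.4436e-5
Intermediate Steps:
A(V) = 8 - V
L = -1/164 ≈ -0.0060976
q(d) = -1/164 + d² + d*(39 + d) (q(d) = (d² + (39 + d)*d) - 1/164 = (d² + d*(39 + d)) - 1/164 = -1/164 + d² + d*(39 + d))
y = 400/3 (y = -(-156 + 6)*(8 - 1*0)/9 = -(-50)*(8 + 0)/3 = -(-50)*8/3 = -⅑*(-1200) = 400/3 ≈ 133.33)
1/(q(-98) + y) = 1/((-1/164 + 2*(-98)² + 39*(-98)) + 400/3) = 1/((-1/164 + 2*9604 - 3822) + 400/3) = 1/((-1/164 + 19208 - 3822) + 400/3) = 1/(2523303/164 + 400/3) = 1/(7635509/492) = 492/7635509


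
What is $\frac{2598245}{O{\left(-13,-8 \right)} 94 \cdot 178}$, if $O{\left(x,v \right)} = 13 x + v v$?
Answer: $- \frac{519649}{351372} \approx -1.4789$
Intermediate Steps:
$O{\left(x,v \right)} = v^{2} + 13 x$ ($O{\left(x,v \right)} = 13 x + v^{2} = v^{2} + 13 x$)
$\frac{2598245}{O{\left(-13,-8 \right)} 94 \cdot 178} = \frac{2598245}{\left(\left(-8\right)^{2} + 13 \left(-13\right)\right) 94 \cdot 178} = \frac{2598245}{\left(64 - 169\right) 94 \cdot 178} = \frac{2598245}{\left(-105\right) 94 \cdot 178} = \frac{2598245}{\left(-9870\right) 178} = \frac{2598245}{-1756860} = 2598245 \left(- \frac{1}{1756860}\right) = - \frac{519649}{351372}$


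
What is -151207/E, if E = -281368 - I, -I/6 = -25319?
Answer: 151207/433282 ≈ 0.34898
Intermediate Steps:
I = 151914 (I = -6*(-25319) = 151914)
E = -433282 (E = -281368 - 1*151914 = -281368 - 151914 = -433282)
-151207/E = -151207/(-433282) = -151207*(-1/433282) = 151207/433282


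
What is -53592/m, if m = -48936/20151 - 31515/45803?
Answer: 16488047783592/958824791 ≈ 17196.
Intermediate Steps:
m = -958824791/307658751 (m = -48936*1/20151 - 31515*1/45803 = -16312/6717 - 31515/45803 = -958824791/307658751 ≈ -3.1165)
-53592/m = -53592/(-958824791/307658751) = -53592*(-307658751/958824791) = 16488047783592/958824791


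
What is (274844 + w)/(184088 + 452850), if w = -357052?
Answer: -41104/318469 ≈ -0.12907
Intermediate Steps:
(274844 + w)/(184088 + 452850) = (274844 - 357052)/(184088 + 452850) = -82208/636938 = -82208*1/636938 = -41104/318469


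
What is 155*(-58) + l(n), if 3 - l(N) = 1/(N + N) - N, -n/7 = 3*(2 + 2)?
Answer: -1523927/168 ≈ -9071.0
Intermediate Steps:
n = -84 (n = -21*(2 + 2) = -21*4 = -7*12 = -84)
l(N) = 3 + N - 1/(2*N) (l(N) = 3 - (1/(N + N) - N) = 3 - (1/(2*N) - N) = 3 + (N - 1/(2*N)) = 3 + N - 1/(2*N))
155*(-58) + l(n) = 155*(-58) + (3 - 84 - 1/2/(-84)) = -8990 + (3 - 84 - 1/2*(-1/84)) = -8990 + (3 - 84 + 1/168) = -8990 - 13607/168 = -1523927/168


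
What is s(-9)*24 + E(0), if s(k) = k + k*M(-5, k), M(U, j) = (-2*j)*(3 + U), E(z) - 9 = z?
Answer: 7569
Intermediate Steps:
E(z) = 9 + z
M(U, j) = -2*j*(3 + U)
s(k) = k + 4*k² (s(k) = k + k*(-2*k*(3 - 5)) = k + k*(-2*k*(-2)) = k + k*(4*k) = k + 4*k²)
s(-9)*24 + E(0) = -9*(1 + 4*(-9))*24 + (9 + 0) = -9*(1 - 36)*24 + 9 = -9*(-35)*24 + 9 = 315*24 + 9 = 7560 + 9 = 7569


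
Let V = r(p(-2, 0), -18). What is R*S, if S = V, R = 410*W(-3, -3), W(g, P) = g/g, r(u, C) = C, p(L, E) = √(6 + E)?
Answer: -7380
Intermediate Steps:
W(g, P) = 1
V = -18
R = 410 (R = 410*1 = 410)
S = -18
R*S = 410*(-18) = -7380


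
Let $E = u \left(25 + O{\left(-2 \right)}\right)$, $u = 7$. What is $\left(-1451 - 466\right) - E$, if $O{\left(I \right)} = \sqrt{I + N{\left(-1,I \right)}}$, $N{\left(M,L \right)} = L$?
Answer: $-2092 - 14 i \approx -2092.0 - 14.0 i$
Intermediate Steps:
$O{\left(I \right)} = \sqrt{2} \sqrt{I}$ ($O{\left(I \right)} = \sqrt{I + I} = \sqrt{2 I} = \sqrt{2} \sqrt{I}$)
$E = 175 + 14 i$ ($E = 7 \left(25 + \sqrt{2} \sqrt{-2}\right) = 7 \left(25 + \sqrt{2} i \sqrt{2}\right) = 7 \left(25 + 2 i\right) = 175 + 14 i \approx 175.0 + 14.0 i$)
$\left(-1451 - 466\right) - E = \left(-1451 - 466\right) - \left(175 + 14 i\right) = -1917 - \left(175 + 14 i\right) = -2092 - 14 i$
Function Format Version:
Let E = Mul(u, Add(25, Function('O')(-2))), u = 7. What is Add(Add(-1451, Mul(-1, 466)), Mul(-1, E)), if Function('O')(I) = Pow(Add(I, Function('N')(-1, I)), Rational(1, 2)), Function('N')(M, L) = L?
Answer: Add(-2092, Mul(-14, I)) ≈ Add(-2092.0, Mul(-14.000, I))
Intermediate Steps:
Function('O')(I) = Mul(Pow(2, Rational(1, 2)), Pow(I, Rational(1, 2))) (Function('O')(I) = Pow(Add(I, I), Rational(1, 2)) = Pow(Mul(2, I), Rational(1, 2)) = Mul(Pow(2, Rational(1, 2)), Pow(I, Rational(1, 2))))
E = Add(175, Mul(14, I)) (E = Mul(7, Add(25, Mul(Pow(2, Rational(1, 2)), Pow(-2, Rational(1, 2))))) = Mul(7, Add(25, Mul(Pow(2, Rational(1, 2)), Mul(I, Pow(2, Rational(1, 2)))))) = Mul(7, Add(25, Mul(2, I))) = Add(175, Mul(14, I)) ≈ Add(175.00, Mul(14.000, I)))
Add(Add(-1451, Mul(-1, 466)), Mul(-1, E)) = Add(Add(-1451, Mul(-1, 466)), Mul(-1, Add(175, Mul(14, I)))) = Add(Add(-1451, -466), Add(-175, Mul(-14, I))) = Add(-1917, Add(-175, Mul(-14, I))) = Add(-2092, Mul(-14, I))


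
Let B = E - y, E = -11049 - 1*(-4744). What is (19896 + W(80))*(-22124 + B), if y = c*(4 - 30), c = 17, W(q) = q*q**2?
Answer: -14886173352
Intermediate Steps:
W(q) = q**3
y = -442 (y = 17*(4 - 30) = 17*(-26) = -442)
E = -6305 (E = -11049 + 4744 = -6305)
B = -5863 (B = -6305 - 1*(-442) = -6305 + 442 = -5863)
(19896 + W(80))*(-22124 + B) = (19896 + 80**3)*(-22124 - 5863) = (19896 + 512000)*(-27987) = 531896*(-27987) = -14886173352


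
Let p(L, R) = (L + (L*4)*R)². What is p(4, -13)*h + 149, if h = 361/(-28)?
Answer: -3754801/7 ≈ -5.3640e+5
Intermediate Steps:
h = -361/28 (h = 361*(-1/28) = -361/28 ≈ -12.893)
p(L, R) = (L + 4*L*R)² (p(L, R) = (L + (4*L)*R)² = (L + 4*L*R)²)
p(4, -13)*h + 149 = (4²*(1 + 4*(-13))²)*(-361/28) + 149 = (16*(1 - 52)²)*(-361/28) + 149 = (16*(-51)²)*(-361/28) + 149 = (16*2601)*(-361/28) + 149 = 41616*(-361/28) + 149 = -3755844/7 + 149 = -3754801/7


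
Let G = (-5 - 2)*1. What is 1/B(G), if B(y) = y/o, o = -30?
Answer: 30/7 ≈ 4.2857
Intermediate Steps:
G = -7 (G = -7*1 = -7)
B(y) = -y/30 (B(y) = y/(-30) = y*(-1/30) = -y/30)
1/B(G) = 1/(-1/30*(-7)) = 1/(7/30) = 30/7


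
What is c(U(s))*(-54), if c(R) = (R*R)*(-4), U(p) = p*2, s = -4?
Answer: 13824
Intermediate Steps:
U(p) = 2*p
c(R) = -4*R**2 (c(R) = R**2*(-4) = -4*R**2)
c(U(s))*(-54) = -4*(2*(-4))**2*(-54) = -4*(-8)**2*(-54) = -4*64*(-54) = -256*(-54) = 13824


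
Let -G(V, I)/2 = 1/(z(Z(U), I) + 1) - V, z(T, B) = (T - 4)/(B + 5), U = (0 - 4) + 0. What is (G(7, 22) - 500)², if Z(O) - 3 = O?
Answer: 28869129/121 ≈ 2.3859e+5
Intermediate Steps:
U = -4 (U = -4 + 0 = -4)
Z(O) = 3 + O
z(T, B) = (-4 + T)/(5 + B)
G(V, I) = -2/(1 - 5/(5 + I)) + 2*V (G(V, I) = -2*(1/((-4 + (3 - 4))/(5 + I) + 1) - V) = -2*(1/((-4 - 1)/(5 + I) + 1) - V) = -2*(1/(-5/(5 + I) + 1) - V) = -2*(1/(1 - 5/(5 + I)) - V) = -2/(1 - 5/(5 + I)) + 2*V)
(G(7, 22) - 500)² = ((-2 - 10/22 + 2*7) - 500)² = ((-2 - 10*1/22 + 14) - 500)² = ((-2 - 5/11 + 14) - 500)² = (127/11 - 500)² = (-5373/11)² = 28869129/121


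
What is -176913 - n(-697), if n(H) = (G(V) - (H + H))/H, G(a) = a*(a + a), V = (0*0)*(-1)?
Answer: -176911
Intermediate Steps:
V = 0 (V = 0*(-1) = 0)
G(a) = 2*a² (G(a) = a*(2*a) = 2*a²)
n(H) = -2 (n(H) = (2*0² - (H + H))/H = (2*0 - 2*H)/H = (0 - 2*H)/H = (-2*H)/H = -2)
-176913 - n(-697) = -176913 - 1*(-2) = -176913 + 2 = -176911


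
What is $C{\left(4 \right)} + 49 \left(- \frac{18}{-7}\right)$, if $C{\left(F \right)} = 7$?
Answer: $133$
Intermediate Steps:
$C{\left(4 \right)} + 49 \left(- \frac{18}{-7}\right) = 7 + 49 \left(- \frac{18}{-7}\right) = 7 + 49 \left(\left(-18\right) \left(- \frac{1}{7}\right)\right) = 7 + 49 \cdot \frac{18}{7} = 7 + 126 = 133$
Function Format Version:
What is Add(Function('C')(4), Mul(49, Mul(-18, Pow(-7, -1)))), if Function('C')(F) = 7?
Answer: 133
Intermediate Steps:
Add(Function('C')(4), Mul(49, Mul(-18, Pow(-7, -1)))) = Add(7, Mul(49, Mul(-18, Pow(-7, -1)))) = Add(7, Mul(49, Mul(-18, Rational(-1, 7)))) = Add(7, Mul(49, Rational(18, 7))) = Add(7, 126) = 133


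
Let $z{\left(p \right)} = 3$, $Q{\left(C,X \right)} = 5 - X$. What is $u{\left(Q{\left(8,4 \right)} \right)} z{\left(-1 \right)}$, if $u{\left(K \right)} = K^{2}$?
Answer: $3$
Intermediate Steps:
$u{\left(Q{\left(8,4 \right)} \right)} z{\left(-1 \right)} = \left(5 - 4\right)^{2} \cdot 3 = 1^{2} \cdot 3 = 1 \cdot 3 = 3$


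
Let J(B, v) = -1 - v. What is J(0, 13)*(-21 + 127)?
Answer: -1484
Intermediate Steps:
J(0, 13)*(-21 + 127) = (-1 - 1*13)*(-21 + 127) = (-1 - 13)*106 = -14*106 = -1484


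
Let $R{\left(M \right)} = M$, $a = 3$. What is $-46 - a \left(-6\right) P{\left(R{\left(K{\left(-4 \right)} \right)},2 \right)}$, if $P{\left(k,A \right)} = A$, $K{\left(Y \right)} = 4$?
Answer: $-10$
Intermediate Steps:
$-46 - a \left(-6\right) P{\left(R{\left(K{\left(-4 \right)} \right)},2 \right)} = -46 - 3 \left(-6\right) 2 = -46 - \left(-18\right) 2 = -46 - -36 = -46 + 36 = -10$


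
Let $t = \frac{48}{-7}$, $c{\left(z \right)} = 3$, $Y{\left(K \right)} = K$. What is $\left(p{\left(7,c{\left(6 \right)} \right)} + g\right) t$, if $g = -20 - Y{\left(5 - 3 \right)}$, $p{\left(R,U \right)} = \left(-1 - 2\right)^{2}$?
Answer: $\frac{624}{7} \approx 89.143$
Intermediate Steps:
$p{\left(R,U \right)} = 9$ ($p{\left(R,U \right)} = \left(-3\right)^{2} = 9$)
$t = - \frac{48}{7}$ ($t = 48 \left(- \frac{1}{7}\right) = - \frac{48}{7} \approx -6.8571$)
$g = -22$ ($g = -20 - \left(5 - 3\right) = -20 - 2 = -22$)
$\left(p{\left(7,c{\left(6 \right)} \right)} + g\right) t = \left(9 - 22\right) \left(- \frac{48}{7}\right) = \left(-13\right) \left(- \frac{48}{7}\right) = \frac{624}{7}$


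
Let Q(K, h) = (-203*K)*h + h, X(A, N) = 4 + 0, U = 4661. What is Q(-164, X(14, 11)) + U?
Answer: 137833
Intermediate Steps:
X(A, N) = 4
Q(K, h) = h - 203*K*h (Q(K, h) = -203*K*h + h = h - 203*K*h)
Q(-164, X(14, 11)) + U = 4*(1 - 203*(-164)) + 4661 = 4*(1 + 33292) + 4661 = 4*33293 + 4661 = 133172 + 4661 = 137833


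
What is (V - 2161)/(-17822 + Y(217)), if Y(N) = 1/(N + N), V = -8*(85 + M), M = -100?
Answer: 885794/7734747 ≈ 0.11452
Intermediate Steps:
V = 120 (V = -8*(85 - 100) = -8*(-15) = 120)
Y(N) = 1/(2*N)
(V - 2161)/(-17822 + Y(217)) = (120 - 2161)/(-17822 + (1/2)/217) = -2041/(-17822 + (1/2)*(1/217)) = -2041/(-17822 + 1/434) = -2041/(-7734747/434) = -2041*(-434/7734747) = 885794/7734747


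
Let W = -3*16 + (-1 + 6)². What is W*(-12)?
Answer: 276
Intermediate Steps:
W = -23 (W = -48 + 5² = -48 + 25 = -23)
W*(-12) = -23*(-12) = 276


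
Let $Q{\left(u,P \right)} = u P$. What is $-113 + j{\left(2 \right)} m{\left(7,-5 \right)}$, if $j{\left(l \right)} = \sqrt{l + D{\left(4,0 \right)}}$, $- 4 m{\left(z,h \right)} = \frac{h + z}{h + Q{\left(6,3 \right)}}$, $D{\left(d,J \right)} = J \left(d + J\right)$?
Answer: $-113 - \frac{\sqrt{2}}{26} \approx -113.05$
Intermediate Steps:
$Q{\left(u,P \right)} = P u$
$D{\left(d,J \right)} = J \left(J + d\right)$
$m{\left(z,h \right)} = - \frac{h + z}{4 \left(18 + h\right)}$ ($m{\left(z,h \right)} = - \frac{\left(h + z\right) \frac{1}{h + 3 \cdot 6}}{4} = - \frac{\left(h + z\right) \frac{1}{h + 18}}{4} = - \frac{\left(h + z\right) \frac{1}{18 + h}}{4} = - \frac{\frac{1}{18 + h} \left(h + z\right)}{4} = - \frac{h + z}{4 \left(18 + h\right)}$)
$j{\left(l \right)} = \sqrt{l}$ ($j{\left(l \right)} = \sqrt{l + 0 \left(0 + 4\right)} = \sqrt{l + 0 \cdot 4} = \sqrt{l + 0} = \sqrt{l}$)
$-113 + j{\left(2 \right)} m{\left(7,-5 \right)} = -113 + \sqrt{2} \frac{\left(-1\right) \left(-5\right) - 7}{4 \left(18 - 5\right)} = -113 + \sqrt{2} \frac{5 - 7}{4 \cdot 13} = -113 + \sqrt{2} \cdot \frac{1}{4} \cdot \frac{1}{13} \left(-2\right) = -113 + \sqrt{2} \left(- \frac{1}{26}\right) = -113 - \frac{\sqrt{2}}{26}$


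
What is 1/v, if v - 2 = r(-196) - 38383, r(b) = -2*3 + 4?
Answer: -1/38383 ≈ -2.6053e-5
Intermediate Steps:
r(b) = -2 (r(b) = -6 + 4 = -2)
v = -38383 (v = 2 + (-2 - 38383) = 2 - 38385 = -38383)
1/v = 1/(-38383) = -1/38383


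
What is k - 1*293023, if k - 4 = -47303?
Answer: -340322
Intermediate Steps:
k = -47299 (k = 4 - 47303 = -47299)
k - 1*293023 = -47299 - 1*293023 = -47299 - 293023 = -340322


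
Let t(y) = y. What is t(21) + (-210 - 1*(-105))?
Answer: -84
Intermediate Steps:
t(21) + (-210 - 1*(-105)) = 21 + (-210 - 1*(-105)) = 21 + (-210 + 105) = 21 - 105 = -84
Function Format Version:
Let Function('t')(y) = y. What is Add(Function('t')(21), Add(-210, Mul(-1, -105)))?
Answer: -84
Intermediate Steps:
Add(Function('t')(21), Add(-210, Mul(-1, -105))) = Add(21, Add(-210, Mul(-1, -105))) = Add(21, Add(-210, 105)) = Add(21, -105) = -84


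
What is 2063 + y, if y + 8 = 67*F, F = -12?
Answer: 1251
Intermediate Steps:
y = -812 (y = -8 + 67*(-12) = -8 - 804 = -812)
2063 + y = 2063 - 812 = 1251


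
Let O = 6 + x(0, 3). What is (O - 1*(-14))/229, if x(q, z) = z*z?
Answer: 29/229 ≈ 0.12664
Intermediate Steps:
x(q, z) = z**2
O = 15 (O = 6 + 3**2 = 6 + 9 = 15)
(O - 1*(-14))/229 = (15 - 1*(-14))/229 = (15 + 14)/229 = (1/229)*29 = 29/229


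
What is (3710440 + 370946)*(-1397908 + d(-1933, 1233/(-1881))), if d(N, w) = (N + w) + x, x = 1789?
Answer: -1192552439904930/209 ≈ -5.7060e+12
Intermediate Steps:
d(N, w) = 1789 + N + w (d(N, w) = (N + w) + 1789 = 1789 + N + w)
(3710440 + 370946)*(-1397908 + d(-1933, 1233/(-1881))) = (3710440 + 370946)*(-1397908 + (1789 - 1933 + 1233/(-1881))) = 4081386*(-1397908 + (1789 - 1933 + 1233*(-1/1881))) = 4081386*(-1397908 + (1789 - 1933 - 137/209)) = 4081386*(-1397908 - 30233/209) = 4081386*(-292193005/209) = -1192552439904930/209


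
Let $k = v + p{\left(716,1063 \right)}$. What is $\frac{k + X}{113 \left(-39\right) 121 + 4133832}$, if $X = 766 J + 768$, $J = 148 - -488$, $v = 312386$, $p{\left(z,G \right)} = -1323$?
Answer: $\frac{799007}{3600585} \approx 0.22191$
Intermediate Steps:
$J = 636$ ($J = 148 + 488 = 636$)
$k = 311063$ ($k = 312386 - 1323 = 311063$)
$X = 487944$ ($X = 766 \cdot 636 + 768 = 487176 + 768 = 487944$)
$\frac{k + X}{113 \left(-39\right) 121 + 4133832} = \frac{311063 + 487944}{113 \left(-39\right) 121 + 4133832} = \frac{799007}{\left(-4407\right) 121 + 4133832} = \frac{799007}{-533247 + 4133832} = \frac{799007}{3600585}$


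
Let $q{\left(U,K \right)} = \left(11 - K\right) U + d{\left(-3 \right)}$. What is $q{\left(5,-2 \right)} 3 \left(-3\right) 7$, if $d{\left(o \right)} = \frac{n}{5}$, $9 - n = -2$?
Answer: $- \frac{21168}{5} \approx -4233.6$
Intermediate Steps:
$n = 11$ ($n = 9 - -2 = 9 + 2 = 11$)
$d{\left(o \right)} = \frac{11}{5}$
$q{\left(U,K \right)} = \frac{11}{5} + U \left(11 - K\right)$ ($q{\left(U,K \right)} = \left(11 - K\right) U + \frac{11}{5} = U \left(11 - K\right) + \frac{11}{5} = \frac{11}{5} + U \left(11 - K\right)$)
$q{\left(5,-2 \right)} 3 \left(-3\right) 7 = \left(\frac{11}{5} + 11 \cdot 5 - \left(-2\right) 5\right) 3 \left(-3\right) 7 = \left(\frac{11}{5} + 55 + 10\right) \left(\left(-9\right) 7\right) = \frac{336}{5} \left(-63\right) = - \frac{21168}{5}$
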